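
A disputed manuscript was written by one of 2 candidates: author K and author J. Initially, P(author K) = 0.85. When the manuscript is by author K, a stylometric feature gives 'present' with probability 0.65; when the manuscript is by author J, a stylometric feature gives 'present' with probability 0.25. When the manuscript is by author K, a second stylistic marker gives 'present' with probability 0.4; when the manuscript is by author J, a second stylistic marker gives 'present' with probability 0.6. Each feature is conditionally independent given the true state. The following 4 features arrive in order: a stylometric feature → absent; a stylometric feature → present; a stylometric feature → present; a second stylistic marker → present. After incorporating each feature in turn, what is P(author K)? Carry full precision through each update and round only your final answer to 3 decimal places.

0.923

Each posterior becomes the prior for the next update.
After a stylometric feature='absent': P(author K) = 0.35·0.8500 / (0.35·0.8500 + 0.75·0.1500) ≈ 0.7256
After a stylometric feature='present': P(author K) = 0.65·0.7256 / (0.65·0.7256 + 0.25·0.2744) ≈ 0.8730
After a stylometric feature='present': P(author K) = 0.65·0.8730 / (0.65·0.8730 + 0.25·0.1270) ≈ 0.9470
After a second stylistic marker='present': P(author K) = 0.4·0.9470 / (0.4·0.9470 + 0.6·0.0530) ≈ 0.9226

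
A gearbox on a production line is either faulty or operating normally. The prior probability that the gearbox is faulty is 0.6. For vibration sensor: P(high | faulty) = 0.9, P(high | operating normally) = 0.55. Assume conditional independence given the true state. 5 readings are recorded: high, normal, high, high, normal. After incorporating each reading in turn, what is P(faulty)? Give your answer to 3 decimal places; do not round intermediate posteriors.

After 'high': P(faulty) = 0.9·0.6000 / (0.9·0.6000 + 0.55·0.4000) ≈ 0.7105
After 'normal': P(faulty) = 0.1·0.7105 / (0.1·0.7105 + 0.45·0.2895) ≈ 0.3529
After 'high': P(faulty) = 0.9·0.3529 / (0.9·0.3529 + 0.55·0.6471) ≈ 0.4716
After 'high': P(faulty) = 0.9·0.4716 / (0.9·0.4716 + 0.55·0.5284) ≈ 0.5936
After 'normal': P(faulty) = 0.1·0.5936 / (0.1·0.5936 + 0.45·0.4064) ≈ 0.2450

0.245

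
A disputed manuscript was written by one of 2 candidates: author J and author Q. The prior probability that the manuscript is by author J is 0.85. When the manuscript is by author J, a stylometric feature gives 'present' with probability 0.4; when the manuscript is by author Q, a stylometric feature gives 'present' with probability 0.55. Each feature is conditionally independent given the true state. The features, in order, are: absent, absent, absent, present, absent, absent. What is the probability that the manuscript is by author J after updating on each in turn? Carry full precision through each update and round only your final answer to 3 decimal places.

0.946

After 'absent': P(author J) = 0.6·0.8500 / (0.6·0.8500 + 0.45·0.1500) ≈ 0.8831
After 'absent': P(author J) = 0.6·0.8831 / (0.6·0.8831 + 0.45·0.1169) ≈ 0.9097
After 'absent': P(author J) = 0.6·0.9097 / (0.6·0.9097 + 0.45·0.0903) ≈ 0.9307
After 'present': P(author J) = 0.4·0.9307 / (0.4·0.9307 + 0.55·0.0693) ≈ 0.9071
After 'absent': P(author J) = 0.6·0.9071 / (0.6·0.9071 + 0.45·0.0929) ≈ 0.9287
After 'absent': P(author J) = 0.6·0.9287 / (0.6·0.9287 + 0.45·0.0713) ≈ 0.9456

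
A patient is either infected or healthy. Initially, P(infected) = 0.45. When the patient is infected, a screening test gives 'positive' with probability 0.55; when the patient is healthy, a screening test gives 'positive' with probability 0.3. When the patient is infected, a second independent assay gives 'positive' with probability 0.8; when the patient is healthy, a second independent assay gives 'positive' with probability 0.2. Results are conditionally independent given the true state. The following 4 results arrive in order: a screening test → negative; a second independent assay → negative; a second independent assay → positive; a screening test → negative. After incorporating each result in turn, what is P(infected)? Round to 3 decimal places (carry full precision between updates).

0.253

After a screening test='negative': P(infected) = 0.45·0.4500 / (0.45·0.4500 + 0.7·0.5500) ≈ 0.3447
After a second independent assay='negative': P(infected) = 0.2·0.3447 / (0.2·0.3447 + 0.8·0.6553) ≈ 0.1162
After a second independent assay='positive': P(infected) = 0.8·0.1162 / (0.8·0.1162 + 0.2·0.8838) ≈ 0.3447
After a screening test='negative': P(infected) = 0.45·0.3447 / (0.45·0.3447 + 0.7·0.6553) ≈ 0.2527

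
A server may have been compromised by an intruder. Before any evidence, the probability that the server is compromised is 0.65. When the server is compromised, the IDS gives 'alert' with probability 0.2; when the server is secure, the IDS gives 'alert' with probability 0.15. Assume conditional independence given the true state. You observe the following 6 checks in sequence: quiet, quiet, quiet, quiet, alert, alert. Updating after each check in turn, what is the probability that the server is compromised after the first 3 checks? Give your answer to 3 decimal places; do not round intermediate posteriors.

0.608

Apply Bayes' rule sequentially, carrying P(compromised) forward.
After 'quiet': P(compromised) = 0.8·0.6500 / (0.8·0.6500 + 0.85·0.3500) ≈ 0.6361
After 'quiet': P(compromised) = 0.8·0.6361 / (0.8·0.6361 + 0.85·0.3639) ≈ 0.6219
After 'quiet': P(compromised) = 0.8·0.6219 / (0.8·0.6219 + 0.85·0.3781) ≈ 0.6076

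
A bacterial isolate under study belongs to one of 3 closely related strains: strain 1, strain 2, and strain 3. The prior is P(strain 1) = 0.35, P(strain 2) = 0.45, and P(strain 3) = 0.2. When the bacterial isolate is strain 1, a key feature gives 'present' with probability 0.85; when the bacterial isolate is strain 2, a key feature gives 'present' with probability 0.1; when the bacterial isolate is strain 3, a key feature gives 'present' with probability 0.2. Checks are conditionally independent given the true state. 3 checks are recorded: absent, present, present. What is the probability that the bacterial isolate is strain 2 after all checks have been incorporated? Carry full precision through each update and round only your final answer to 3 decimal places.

0.084

After 'absent': normaliser = 0.15·0.3500 + 0.9·0.4500 + 0.8·0.2000; P(strain 1) ≈ 0.0850, P(strain 2) ≈ 0.6559, P(strain 3) ≈ 0.2591
After 'present': normaliser = 0.85·0.0850 + 0.1·0.6559 + 0.2·0.2591; P(strain 1) ≈ 0.3810, P(strain 2) ≈ 0.3458, P(strain 3) ≈ 0.2732
After 'present': normaliser = 0.85·0.3810 + 0.1·0.3458 + 0.2·0.2732; P(strain 1) ≈ 0.7840, P(strain 2) ≈ 0.0837, P(strain 3) ≈ 0.1323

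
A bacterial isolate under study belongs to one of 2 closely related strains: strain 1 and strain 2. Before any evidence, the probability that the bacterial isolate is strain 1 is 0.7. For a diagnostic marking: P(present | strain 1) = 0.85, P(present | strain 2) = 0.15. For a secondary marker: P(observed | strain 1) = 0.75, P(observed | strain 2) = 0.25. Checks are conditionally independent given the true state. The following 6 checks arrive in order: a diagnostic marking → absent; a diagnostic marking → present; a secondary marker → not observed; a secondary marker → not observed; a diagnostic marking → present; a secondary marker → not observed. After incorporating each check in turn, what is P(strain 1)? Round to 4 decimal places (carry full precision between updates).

After a diagnostic marking='absent': P(strain 1) = 0.15·0.7000 / (0.15·0.7000 + 0.85·0.3000) ≈ 0.2917
After a diagnostic marking='present': P(strain 1) = 0.85·0.2917 / (0.85·0.2917 + 0.15·0.7083) ≈ 0.7000
After a secondary marker='not observed': P(strain 1) = 0.25·0.7000 / (0.25·0.7000 + 0.75·0.3000) ≈ 0.4375
After a secondary marker='not observed': P(strain 1) = 0.25·0.4375 / (0.25·0.4375 + 0.75·0.5625) ≈ 0.2059
After a diagnostic marking='present': P(strain 1) = 0.85·0.2059 / (0.85·0.2059 + 0.15·0.7941) ≈ 0.5950
After a secondary marker='not observed': P(strain 1) = 0.25·0.5950 / (0.25·0.5950 + 0.75·0.4050) ≈ 0.3287

0.3287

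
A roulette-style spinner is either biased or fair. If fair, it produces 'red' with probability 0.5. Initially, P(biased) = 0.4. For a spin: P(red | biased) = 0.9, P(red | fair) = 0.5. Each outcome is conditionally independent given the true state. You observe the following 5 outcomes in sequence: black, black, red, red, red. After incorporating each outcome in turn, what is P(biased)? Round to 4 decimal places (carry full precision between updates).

0.1346

After 'black': P(biased) = 0.1·0.4000 / (0.1·0.4000 + 0.5·0.6000) ≈ 0.1176
After 'black': P(biased) = 0.1·0.1176 / (0.1·0.1176 + 0.5·0.8824) ≈ 0.0260
After 'red': P(biased) = 0.9·0.0260 / (0.9·0.0260 + 0.5·0.9740) ≈ 0.0458
After 'red': P(biased) = 0.9·0.0458 / (0.9·0.0458 + 0.5·0.9542) ≈ 0.0795
After 'red': P(biased) = 0.9·0.0795 / (0.9·0.0795 + 0.5·0.9205) ≈ 0.1346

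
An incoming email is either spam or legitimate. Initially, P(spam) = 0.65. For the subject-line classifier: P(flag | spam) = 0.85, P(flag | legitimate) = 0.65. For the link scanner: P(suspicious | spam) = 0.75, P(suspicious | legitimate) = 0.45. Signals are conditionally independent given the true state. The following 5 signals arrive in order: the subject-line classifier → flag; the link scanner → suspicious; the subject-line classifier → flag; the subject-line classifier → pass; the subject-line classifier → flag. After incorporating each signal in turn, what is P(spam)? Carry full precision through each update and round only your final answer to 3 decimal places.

After the subject-line classifier='flag': P(spam) = 0.85·0.6500 / (0.85·0.6500 + 0.65·0.3500) ≈ 0.7083
After the link scanner='suspicious': P(spam) = 0.75·0.7083 / (0.75·0.7083 + 0.45·0.2917) ≈ 0.8019
After the subject-line classifier='flag': P(spam) = 0.85·0.8019 / (0.85·0.8019 + 0.65·0.1981) ≈ 0.8411
After the subject-line classifier='pass': P(spam) = 0.15·0.8411 / (0.15·0.8411 + 0.35·0.1589) ≈ 0.6940
After the subject-line classifier='flag': P(spam) = 0.85·0.6940 / (0.85·0.6940 + 0.65·0.3060) ≈ 0.7479

0.748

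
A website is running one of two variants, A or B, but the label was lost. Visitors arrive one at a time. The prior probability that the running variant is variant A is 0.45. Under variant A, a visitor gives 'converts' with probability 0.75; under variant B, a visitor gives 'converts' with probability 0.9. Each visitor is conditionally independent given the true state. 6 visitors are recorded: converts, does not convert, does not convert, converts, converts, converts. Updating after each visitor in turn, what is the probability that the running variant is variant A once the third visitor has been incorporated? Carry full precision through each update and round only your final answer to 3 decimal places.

After 'converts': P(A) = 0.75·0.4500 / (0.75·0.4500 + 0.9·0.5500) ≈ 0.4054
After 'does not convert': P(A) = 0.25·0.4054 / (0.25·0.4054 + 0.1·0.5946) ≈ 0.6303
After 'does not convert': P(A) = 0.25·0.6303 / (0.25·0.6303 + 0.1·0.3697) ≈ 0.8099

0.810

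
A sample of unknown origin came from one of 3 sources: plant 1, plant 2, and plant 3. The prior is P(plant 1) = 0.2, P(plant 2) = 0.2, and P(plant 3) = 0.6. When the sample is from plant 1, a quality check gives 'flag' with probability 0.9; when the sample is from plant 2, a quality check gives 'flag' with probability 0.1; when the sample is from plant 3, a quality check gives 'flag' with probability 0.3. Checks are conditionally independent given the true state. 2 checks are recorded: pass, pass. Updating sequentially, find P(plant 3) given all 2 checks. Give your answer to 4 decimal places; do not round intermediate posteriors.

0.6419

Each posterior becomes the prior for the next update.
After 'pass': normaliser = 0.1·0.2000 + 0.9·0.2000 + 0.7·0.6000; P(plant 1) ≈ 0.0323, P(plant 2) ≈ 0.2903, P(plant 3) ≈ 0.6774
After 'pass': normaliser = 0.1·0.0323 + 0.9·0.2903 + 0.7·0.6774; P(plant 1) ≈ 0.0044, P(plant 2) ≈ 0.3537, P(plant 3) ≈ 0.6419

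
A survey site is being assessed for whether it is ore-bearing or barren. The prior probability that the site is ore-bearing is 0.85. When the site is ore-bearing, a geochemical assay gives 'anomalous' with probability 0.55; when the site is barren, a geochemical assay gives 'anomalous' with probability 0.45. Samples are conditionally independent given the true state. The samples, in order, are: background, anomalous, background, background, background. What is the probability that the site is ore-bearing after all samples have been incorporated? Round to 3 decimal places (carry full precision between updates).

After 'background': P(ore) = 0.45·0.8500 / (0.45·0.8500 + 0.55·0.1500) ≈ 0.8226
After 'anomalous': P(ore) = 0.55·0.8226 / (0.55·0.8226 + 0.45·0.1774) ≈ 0.8500
After 'background': P(ore) = 0.45·0.8500 / (0.45·0.8500 + 0.55·0.1500) ≈ 0.8226
After 'background': P(ore) = 0.45·0.8226 / (0.45·0.8226 + 0.55·0.1774) ≈ 0.7914
After 'background': P(ore) = 0.45·0.7914 / (0.45·0.7914 + 0.55·0.2086) ≈ 0.7563

0.756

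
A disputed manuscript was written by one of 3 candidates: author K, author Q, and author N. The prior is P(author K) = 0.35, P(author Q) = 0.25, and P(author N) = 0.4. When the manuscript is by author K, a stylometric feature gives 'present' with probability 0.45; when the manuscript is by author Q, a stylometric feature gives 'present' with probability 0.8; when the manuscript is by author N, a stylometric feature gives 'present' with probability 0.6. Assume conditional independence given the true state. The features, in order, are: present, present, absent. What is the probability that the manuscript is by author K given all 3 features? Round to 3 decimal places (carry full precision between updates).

After 'present': normaliser = 0.45·0.3500 + 0.8·0.2500 + 0.6·0.4000; P(author K) ≈ 0.2636, P(author Q) ≈ 0.3347, P(author N) ≈ 0.4017
After 'present': normaliser = 0.45·0.2636 + 0.8·0.3347 + 0.6·0.4017; P(author K) ≈ 0.1891, P(author Q) ≈ 0.4268, P(author N) ≈ 0.3841
After 'absent': normaliser = 0.55·0.1891 + 0.2·0.4268 + 0.4·0.3841; P(author K) ≈ 0.3032, P(author Q) ≈ 0.2489, P(author N) ≈ 0.4480

0.303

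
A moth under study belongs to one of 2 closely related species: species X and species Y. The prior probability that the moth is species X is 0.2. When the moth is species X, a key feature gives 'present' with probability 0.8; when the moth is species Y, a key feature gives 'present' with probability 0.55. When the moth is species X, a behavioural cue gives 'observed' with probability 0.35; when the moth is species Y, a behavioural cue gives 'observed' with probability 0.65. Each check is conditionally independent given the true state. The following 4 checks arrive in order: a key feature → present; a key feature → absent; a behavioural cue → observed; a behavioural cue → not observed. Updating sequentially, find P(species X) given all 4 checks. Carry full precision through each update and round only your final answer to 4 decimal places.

0.1391

Each posterior becomes the prior for the next update.
After a key feature='present': P(species X) = 0.8·0.2000 / (0.8·0.2000 + 0.55·0.8000) ≈ 0.2667
After a key feature='absent': P(species X) = 0.2·0.2667 / (0.2·0.2667 + 0.45·0.7333) ≈ 0.1391
After a behavioural cue='observed': P(species X) = 0.35·0.1391 / (0.35·0.1391 + 0.65·0.8609) ≈ 0.0801
After a behavioural cue='not observed': P(species X) = 0.65·0.0801 / (0.65·0.0801 + 0.35·0.9199) ≈ 0.1391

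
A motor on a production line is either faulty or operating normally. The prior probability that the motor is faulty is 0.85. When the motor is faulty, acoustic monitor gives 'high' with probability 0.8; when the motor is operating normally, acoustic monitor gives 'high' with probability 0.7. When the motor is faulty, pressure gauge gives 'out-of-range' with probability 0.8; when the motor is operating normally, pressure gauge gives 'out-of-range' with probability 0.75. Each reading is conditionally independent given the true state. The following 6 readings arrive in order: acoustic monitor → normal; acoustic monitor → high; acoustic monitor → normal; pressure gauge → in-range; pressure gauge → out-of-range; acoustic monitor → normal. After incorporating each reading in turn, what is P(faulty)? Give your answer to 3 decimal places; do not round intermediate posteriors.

Apply Bayes' rule sequentially, carrying P(faulty) forward.
After acoustic monitor='normal': P(faulty) = 0.2·0.8500 / (0.2·0.8500 + 0.3·0.1500) ≈ 0.7907
After acoustic monitor='high': P(faulty) = 0.8·0.7907 / (0.8·0.7907 + 0.7·0.2093) ≈ 0.8119
After acoustic monitor='normal': P(faulty) = 0.2·0.8119 / (0.2·0.8119 + 0.3·0.1881) ≈ 0.7422
After pressure gauge='in-range': P(faulty) = 0.2·0.7422 / (0.2·0.7422 + 0.25·0.2578) ≈ 0.6972
After pressure gauge='out-of-range': P(faulty) = 0.8·0.6972 / (0.8·0.6972 + 0.75·0.3028) ≈ 0.7107
After acoustic monitor='normal': P(faulty) = 0.2·0.7107 / (0.2·0.7107 + 0.3·0.2893) ≈ 0.6208

0.621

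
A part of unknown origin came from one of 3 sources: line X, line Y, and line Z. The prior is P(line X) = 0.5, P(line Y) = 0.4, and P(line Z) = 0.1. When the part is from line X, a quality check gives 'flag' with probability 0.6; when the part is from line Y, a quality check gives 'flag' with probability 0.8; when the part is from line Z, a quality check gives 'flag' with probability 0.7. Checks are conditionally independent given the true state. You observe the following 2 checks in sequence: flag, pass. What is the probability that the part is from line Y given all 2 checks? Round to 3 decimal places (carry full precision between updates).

0.312

After 'flag': normaliser = 0.6·0.5000 + 0.8·0.4000 + 0.7·0.1000; P(line X) ≈ 0.4348, P(line Y) ≈ 0.4638, P(line Z) ≈ 0.1014
After 'pass': normaliser = 0.4·0.4348 + 0.2·0.4638 + 0.3·0.1014; P(line X) ≈ 0.5854, P(line Y) ≈ 0.3122, P(line Z) ≈ 0.1024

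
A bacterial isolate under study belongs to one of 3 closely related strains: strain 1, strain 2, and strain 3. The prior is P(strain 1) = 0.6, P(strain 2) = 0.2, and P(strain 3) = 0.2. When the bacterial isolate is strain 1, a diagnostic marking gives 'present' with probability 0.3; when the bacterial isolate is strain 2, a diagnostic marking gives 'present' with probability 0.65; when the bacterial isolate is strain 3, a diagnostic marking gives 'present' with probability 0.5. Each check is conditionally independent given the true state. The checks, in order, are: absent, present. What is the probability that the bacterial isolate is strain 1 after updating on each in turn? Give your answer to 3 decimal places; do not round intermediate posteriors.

Each posterior becomes the prior for the next update.
After 'absent': normaliser = 0.7·0.6000 + 0.35·0.2000 + 0.5·0.2000; P(strain 1) ≈ 0.7119, P(strain 2) ≈ 0.1186, P(strain 3) ≈ 0.1695
After 'present': normaliser = 0.3·0.7119 + 0.65·0.1186 + 0.5·0.1695; P(strain 1) ≈ 0.5688, P(strain 2) ≈ 0.2054, P(strain 3) ≈ 0.2257

0.569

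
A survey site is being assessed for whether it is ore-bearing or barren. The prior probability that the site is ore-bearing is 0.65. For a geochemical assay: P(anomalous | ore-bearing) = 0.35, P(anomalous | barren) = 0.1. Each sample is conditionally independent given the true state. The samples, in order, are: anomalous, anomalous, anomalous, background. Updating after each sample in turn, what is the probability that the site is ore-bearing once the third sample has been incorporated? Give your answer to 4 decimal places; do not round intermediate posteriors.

0.9876

Each posterior becomes the prior for the next update.
After 'anomalous': P(ore) = 0.35·0.6500 / (0.35·0.6500 + 0.1·0.3500) ≈ 0.8667
After 'anomalous': P(ore) = 0.35·0.8667 / (0.35·0.8667 + 0.1·0.1333) ≈ 0.9579
After 'anomalous': P(ore) = 0.35·0.9579 / (0.35·0.9579 + 0.1·0.0421) ≈ 0.9876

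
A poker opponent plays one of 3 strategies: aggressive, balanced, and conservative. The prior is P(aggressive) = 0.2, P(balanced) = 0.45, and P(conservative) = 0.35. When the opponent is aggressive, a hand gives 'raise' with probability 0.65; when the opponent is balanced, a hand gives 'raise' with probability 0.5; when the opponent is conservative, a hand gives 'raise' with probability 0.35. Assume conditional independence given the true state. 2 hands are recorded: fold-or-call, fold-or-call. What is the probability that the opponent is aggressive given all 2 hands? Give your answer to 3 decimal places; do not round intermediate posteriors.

0.086

After 'fold-or-call': normaliser = 0.35·0.2000 + 0.5·0.4500 + 0.65·0.3500; P(aggressive) ≈ 0.1340, P(balanced) ≈ 0.4306, P(conservative) ≈ 0.4354
After 'fold-or-call': normaliser = 0.35·0.1340 + 0.5·0.4306 + 0.65·0.4354; P(aggressive) ≈ 0.0860, P(balanced) ≈ 0.3949, P(conservative) ≈ 0.5191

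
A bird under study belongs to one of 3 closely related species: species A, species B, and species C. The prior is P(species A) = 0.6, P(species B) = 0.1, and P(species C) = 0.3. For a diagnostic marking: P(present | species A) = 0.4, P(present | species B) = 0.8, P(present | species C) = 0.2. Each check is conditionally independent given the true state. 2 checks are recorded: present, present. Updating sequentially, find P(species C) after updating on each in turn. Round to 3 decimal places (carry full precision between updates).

After 'present': normaliser = 0.4·0.6000 + 0.8·0.1000 + 0.2·0.3000; P(species A) ≈ 0.6316, P(species B) ≈ 0.2105, P(species C) ≈ 0.1579
After 'present': normaliser = 0.4·0.6316 + 0.8·0.2105 + 0.2·0.1579; P(species A) ≈ 0.5581, P(species B) ≈ 0.3721, P(species C) ≈ 0.0698

0.070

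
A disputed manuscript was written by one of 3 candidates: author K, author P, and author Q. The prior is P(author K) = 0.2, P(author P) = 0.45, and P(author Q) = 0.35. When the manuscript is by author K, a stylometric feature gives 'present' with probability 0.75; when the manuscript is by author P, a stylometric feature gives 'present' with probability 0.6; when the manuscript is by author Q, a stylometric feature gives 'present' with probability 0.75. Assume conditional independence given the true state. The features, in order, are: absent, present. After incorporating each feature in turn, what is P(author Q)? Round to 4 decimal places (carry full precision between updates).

0.3108

Apply Bayes' rule sequentially, carrying P(author Q) forward.
After 'absent': normaliser = 0.25·0.2000 + 0.4·0.4500 + 0.25·0.3500; P(author K) ≈ 0.1575, P(author P) ≈ 0.5669, P(author Q) ≈ 0.2756
After 'present': normaliser = 0.75·0.1575 + 0.6·0.5669 + 0.75·0.2756; P(author K) ≈ 0.1776, P(author P) ≈ 0.5115, P(author Q) ≈ 0.3108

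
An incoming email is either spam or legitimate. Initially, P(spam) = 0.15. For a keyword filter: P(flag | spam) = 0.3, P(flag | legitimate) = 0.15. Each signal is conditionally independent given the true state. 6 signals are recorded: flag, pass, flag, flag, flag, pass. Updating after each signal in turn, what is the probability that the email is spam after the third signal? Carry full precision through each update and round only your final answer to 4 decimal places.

0.3676

After 'flag': P(spam) = 0.3·0.1500 / (0.3·0.1500 + 0.15·0.8500) ≈ 0.2609
After 'pass': P(spam) = 0.7·0.2609 / (0.7·0.2609 + 0.85·0.7391) ≈ 0.2252
After 'flag': P(spam) = 0.3·0.2252 / (0.3·0.2252 + 0.15·0.7748) ≈ 0.3676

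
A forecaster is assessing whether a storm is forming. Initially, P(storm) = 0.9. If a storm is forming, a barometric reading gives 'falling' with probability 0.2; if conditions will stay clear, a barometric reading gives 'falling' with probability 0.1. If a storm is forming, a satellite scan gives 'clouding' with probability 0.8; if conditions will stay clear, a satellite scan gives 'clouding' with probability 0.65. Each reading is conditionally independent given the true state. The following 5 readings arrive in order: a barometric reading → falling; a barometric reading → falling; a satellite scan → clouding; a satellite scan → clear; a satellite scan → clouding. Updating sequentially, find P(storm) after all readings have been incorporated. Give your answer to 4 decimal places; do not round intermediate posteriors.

After a barometric reading='falling': P(storm) = 0.2·0.9000 / (0.2·0.9000 + 0.1·0.1000) ≈ 0.9474
After a barometric reading='falling': P(storm) = 0.2·0.9474 / (0.2·0.9474 + 0.1·0.0526) ≈ 0.9730
After a satellite scan='clouding': P(storm) = 0.8·0.9730 / (0.8·0.9730 + 0.65·0.0270) ≈ 0.9779
After a satellite scan='clear': P(storm) = 0.2·0.9779 / (0.2·0.9779 + 0.35·0.0221) ≈ 0.9620
After a satellite scan='clouding': P(storm) = 0.8·0.9620 / (0.8·0.9620 + 0.65·0.0380) ≈ 0.9689

0.9689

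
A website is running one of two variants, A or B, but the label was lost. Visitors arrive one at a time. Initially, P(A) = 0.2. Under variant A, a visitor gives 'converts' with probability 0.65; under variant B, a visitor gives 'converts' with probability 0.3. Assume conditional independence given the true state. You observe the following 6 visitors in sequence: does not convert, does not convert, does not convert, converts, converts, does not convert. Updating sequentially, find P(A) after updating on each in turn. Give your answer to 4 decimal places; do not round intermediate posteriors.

0.0683

After 'does not convert': P(A) = 0.35·0.2000 / (0.35·0.2000 + 0.7·0.8000) ≈ 0.1111
After 'does not convert': P(A) = 0.35·0.1111 / (0.35·0.1111 + 0.7·0.8889) ≈ 0.0588
After 'does not convert': P(A) = 0.35·0.0588 / (0.35·0.0588 + 0.7·0.9412) ≈ 0.0303
After 'converts': P(A) = 0.65·0.0303 / (0.65·0.0303 + 0.3·0.9697) ≈ 0.0634
After 'converts': P(A) = 0.65·0.0634 / (0.65·0.0634 + 0.3·0.9366) ≈ 0.1279
After 'does not convert': P(A) = 0.35·0.1279 / (0.35·0.1279 + 0.7·0.8721) ≈ 0.0683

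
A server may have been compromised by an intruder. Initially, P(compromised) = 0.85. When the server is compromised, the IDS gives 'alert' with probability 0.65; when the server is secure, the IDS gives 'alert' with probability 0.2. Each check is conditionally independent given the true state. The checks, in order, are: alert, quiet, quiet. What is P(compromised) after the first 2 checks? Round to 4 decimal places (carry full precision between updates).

After 'alert': P(compromised) = 0.65·0.8500 / (0.65·0.8500 + 0.2·0.1500) ≈ 0.9485
After 'quiet': P(compromised) = 0.35·0.9485 / (0.35·0.9485 + 0.8·0.0515) ≈ 0.8896

0.8896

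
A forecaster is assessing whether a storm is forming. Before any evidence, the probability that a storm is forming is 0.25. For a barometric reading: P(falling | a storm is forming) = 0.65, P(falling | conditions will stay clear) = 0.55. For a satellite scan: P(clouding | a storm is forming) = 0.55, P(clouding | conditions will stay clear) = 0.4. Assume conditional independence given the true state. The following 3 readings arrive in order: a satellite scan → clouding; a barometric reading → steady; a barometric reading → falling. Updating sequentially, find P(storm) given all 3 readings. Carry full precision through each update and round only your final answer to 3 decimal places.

0.296

Each posterior becomes the prior for the next update.
After a satellite scan='clouding': P(storm) = 0.55·0.2500 / (0.55·0.2500 + 0.4·0.7500) ≈ 0.3143
After a barometric reading='steady': P(storm) = 0.35·0.3143 / (0.35·0.3143 + 0.45·0.6857) ≈ 0.2628
After a barometric reading='falling': P(storm) = 0.65·0.2628 / (0.65·0.2628 + 0.55·0.7372) ≈ 0.2964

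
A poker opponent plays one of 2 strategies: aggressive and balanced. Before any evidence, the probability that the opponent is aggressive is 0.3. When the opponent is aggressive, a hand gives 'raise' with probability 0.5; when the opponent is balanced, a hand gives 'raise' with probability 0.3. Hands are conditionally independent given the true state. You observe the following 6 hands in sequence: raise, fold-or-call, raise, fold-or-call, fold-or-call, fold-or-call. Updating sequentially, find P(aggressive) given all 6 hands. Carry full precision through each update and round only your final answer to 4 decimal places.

0.2366

After 'raise': P(aggressive) = 0.5·0.3000 / (0.5·0.3000 + 0.3·0.7000) ≈ 0.4167
After 'fold-or-call': P(aggressive) = 0.5·0.4167 / (0.5·0.4167 + 0.7·0.5833) ≈ 0.3378
After 'raise': P(aggressive) = 0.5·0.3378 / (0.5·0.3378 + 0.3·0.6622) ≈ 0.4596
After 'fold-or-call': P(aggressive) = 0.5·0.4596 / (0.5·0.4596 + 0.7·0.5404) ≈ 0.3779
After 'fold-or-call': P(aggressive) = 0.5·0.3779 / (0.5·0.3779 + 0.7·0.6221) ≈ 0.3026
After 'fold-or-call': P(aggressive) = 0.5·0.3026 / (0.5·0.3026 + 0.7·0.6974) ≈ 0.2366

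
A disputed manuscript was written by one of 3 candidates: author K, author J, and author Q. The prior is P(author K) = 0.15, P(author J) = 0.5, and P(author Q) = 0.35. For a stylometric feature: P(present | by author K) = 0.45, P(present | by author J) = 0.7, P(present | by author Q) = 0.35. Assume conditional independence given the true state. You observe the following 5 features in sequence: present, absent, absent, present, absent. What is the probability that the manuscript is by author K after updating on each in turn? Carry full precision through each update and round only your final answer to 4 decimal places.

0.2156

After 'present': normaliser = 0.45·0.1500 + 0.7·0.5000 + 0.35·0.3500; P(author K) ≈ 0.1250, P(author J) ≈ 0.6481, P(author Q) ≈ 0.2269
After 'absent': normaliser = 0.55·0.1250 + 0.3·0.6481 + 0.65·0.2269; P(author K) ≈ 0.1674, P(author J) ≈ 0.4735, P(author Q) ≈ 0.3591
After 'absent': normaliser = 0.55·0.1674 + 0.3·0.4735 + 0.65·0.3591; P(author K) ≈ 0.1969, P(author J) ≈ 0.3038, P(author Q) ≈ 0.4992
After 'present': normaliser = 0.45·0.1969 + 0.7·0.3038 + 0.35·0.4992; P(author K) ≈ 0.1862, P(author J) ≈ 0.4468, P(author Q) ≈ 0.3670
After 'absent': normaliser = 0.55·0.1862 + 0.3·0.4468 + 0.65·0.3670; P(author K) ≈ 0.2156, P(author J) ≈ 0.2822, P(author Q) ≈ 0.5023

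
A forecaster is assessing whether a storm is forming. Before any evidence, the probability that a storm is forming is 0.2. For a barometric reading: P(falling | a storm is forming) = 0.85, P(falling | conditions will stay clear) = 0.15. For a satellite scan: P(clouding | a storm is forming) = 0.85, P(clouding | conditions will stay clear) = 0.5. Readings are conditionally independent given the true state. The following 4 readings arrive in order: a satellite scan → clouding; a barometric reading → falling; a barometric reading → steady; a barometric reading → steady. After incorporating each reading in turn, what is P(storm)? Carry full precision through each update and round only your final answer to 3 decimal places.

After a satellite scan='clouding': P(storm) = 0.85·0.2000 / (0.85·0.2000 + 0.5·0.8000) ≈ 0.2982
After a barometric reading='falling': P(storm) = 0.85·0.2982 / (0.85·0.2982 + 0.15·0.7018) ≈ 0.7066
After a barometric reading='steady': P(storm) = 0.15·0.7066 / (0.15·0.7066 + 0.85·0.2934) ≈ 0.2982
After a barometric reading='steady': P(storm) = 0.15·0.2982 / (0.15·0.2982 + 0.85·0.7018) ≈ 0.0698

0.070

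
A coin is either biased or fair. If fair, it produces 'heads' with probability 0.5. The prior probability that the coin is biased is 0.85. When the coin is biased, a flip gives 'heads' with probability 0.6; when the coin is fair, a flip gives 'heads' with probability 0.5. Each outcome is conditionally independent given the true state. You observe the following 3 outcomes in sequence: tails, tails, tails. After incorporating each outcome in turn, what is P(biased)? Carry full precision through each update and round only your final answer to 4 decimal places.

0.7437

Each posterior becomes the prior for the next update.
After 'tails': P(biased) = 0.4·0.8500 / (0.4·0.8500 + 0.5·0.1500) ≈ 0.8193
After 'tails': P(biased) = 0.4·0.8193 / (0.4·0.8193 + 0.5·0.1807) ≈ 0.7839
After 'tails': P(biased) = 0.4·0.7839 / (0.4·0.7839 + 0.5·0.2161) ≈ 0.7437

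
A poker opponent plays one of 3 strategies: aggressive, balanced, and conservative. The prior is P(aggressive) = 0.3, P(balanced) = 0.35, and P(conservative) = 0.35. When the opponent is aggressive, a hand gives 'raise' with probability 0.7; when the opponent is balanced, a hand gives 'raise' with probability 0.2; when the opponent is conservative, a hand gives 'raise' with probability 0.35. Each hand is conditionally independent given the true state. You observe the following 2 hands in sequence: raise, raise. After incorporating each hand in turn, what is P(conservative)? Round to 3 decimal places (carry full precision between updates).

Apply Bayes' rule sequentially, carrying P(conservative) forward.
After 'raise': normaliser = 0.7·0.3000 + 0.2·0.3500 + 0.35·0.3500; P(aggressive) ≈ 0.5217, P(balanced) ≈ 0.1739, P(conservative) ≈ 0.3043
After 'raise': normaliser = 0.7·0.5217 + 0.2·0.1739 + 0.35·0.3043; P(aggressive) ≈ 0.7210, P(balanced) ≈ 0.0687, P(conservative) ≈ 0.2103

0.210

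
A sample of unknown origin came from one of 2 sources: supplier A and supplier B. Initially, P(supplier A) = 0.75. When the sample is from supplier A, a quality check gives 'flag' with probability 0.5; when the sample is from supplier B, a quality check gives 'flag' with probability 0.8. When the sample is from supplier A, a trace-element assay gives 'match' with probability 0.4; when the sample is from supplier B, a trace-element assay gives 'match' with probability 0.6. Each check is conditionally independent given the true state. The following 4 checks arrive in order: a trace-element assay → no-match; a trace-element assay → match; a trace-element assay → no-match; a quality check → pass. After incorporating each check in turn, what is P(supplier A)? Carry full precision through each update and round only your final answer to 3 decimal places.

0.918

Apply Bayes' rule sequentially, carrying P(supplier A) forward.
After a trace-element assay='no-match': P(supplier A) = 0.6·0.7500 / (0.6·0.7500 + 0.4·0.2500) ≈ 0.8182
After a trace-element assay='match': P(supplier A) = 0.4·0.8182 / (0.4·0.8182 + 0.6·0.1818) ≈ 0.7500
After a trace-element assay='no-match': P(supplier A) = 0.6·0.7500 / (0.6·0.7500 + 0.4·0.2500) ≈ 0.8182
After a quality check='pass': P(supplier A) = 0.5·0.8182 / (0.5·0.8182 + 0.2·0.1818) ≈ 0.9184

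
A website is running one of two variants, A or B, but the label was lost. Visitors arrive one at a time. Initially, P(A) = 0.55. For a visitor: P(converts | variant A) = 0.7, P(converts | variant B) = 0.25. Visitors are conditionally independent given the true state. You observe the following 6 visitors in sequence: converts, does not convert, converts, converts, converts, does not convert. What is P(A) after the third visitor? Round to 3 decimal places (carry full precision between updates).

After 'converts': P(A) = 0.7·0.5500 / (0.7·0.5500 + 0.25·0.4500) ≈ 0.7739
After 'does not convert': P(A) = 0.3·0.7739 / (0.3·0.7739 + 0.75·0.2261) ≈ 0.5779
After 'converts': P(A) = 0.7·0.5779 / (0.7·0.5779 + 0.25·0.4221) ≈ 0.7931

0.793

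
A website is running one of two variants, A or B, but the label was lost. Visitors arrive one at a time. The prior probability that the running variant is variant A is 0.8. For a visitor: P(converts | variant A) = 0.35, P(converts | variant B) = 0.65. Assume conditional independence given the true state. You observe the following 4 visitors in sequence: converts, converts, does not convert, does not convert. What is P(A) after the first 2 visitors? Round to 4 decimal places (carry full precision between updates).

0.5370

After 'converts': P(A) = 0.35·0.8000 / (0.35·0.8000 + 0.65·0.2000) ≈ 0.6829
After 'converts': P(A) = 0.35·0.6829 / (0.35·0.6829 + 0.65·0.3171) ≈ 0.5370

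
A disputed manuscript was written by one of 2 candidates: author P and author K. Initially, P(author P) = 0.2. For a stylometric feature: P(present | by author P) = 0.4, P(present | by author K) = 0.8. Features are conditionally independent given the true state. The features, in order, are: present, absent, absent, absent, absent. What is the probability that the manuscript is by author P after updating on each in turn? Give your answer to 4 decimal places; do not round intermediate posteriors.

0.9101

After 'present': P(author P) = 0.4·0.2000 / (0.4·0.2000 + 0.8·0.8000) ≈ 0.1111
After 'absent': P(author P) = 0.6·0.1111 / (0.6·0.1111 + 0.2·0.8889) ≈ 0.2727
After 'absent': P(author P) = 0.6·0.2727 / (0.6·0.2727 + 0.2·0.7273) ≈ 0.5294
After 'absent': P(author P) = 0.6·0.5294 / (0.6·0.5294 + 0.2·0.4706) ≈ 0.7714
After 'absent': P(author P) = 0.6·0.7714 / (0.6·0.7714 + 0.2·0.2286) ≈ 0.9101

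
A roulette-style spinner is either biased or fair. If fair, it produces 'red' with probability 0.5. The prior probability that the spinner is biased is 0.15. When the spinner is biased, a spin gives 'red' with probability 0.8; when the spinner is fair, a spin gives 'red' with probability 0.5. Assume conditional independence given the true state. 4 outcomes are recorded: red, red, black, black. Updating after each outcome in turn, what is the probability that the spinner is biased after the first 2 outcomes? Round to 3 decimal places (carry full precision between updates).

Apply Bayes' rule sequentially, carrying P(biased) forward.
After 'red': P(biased) = 0.8·0.1500 / (0.8·0.1500 + 0.5·0.8500) ≈ 0.2202
After 'red': P(biased) = 0.8·0.2202 / (0.8·0.2202 + 0.5·0.7798) ≈ 0.3112

0.311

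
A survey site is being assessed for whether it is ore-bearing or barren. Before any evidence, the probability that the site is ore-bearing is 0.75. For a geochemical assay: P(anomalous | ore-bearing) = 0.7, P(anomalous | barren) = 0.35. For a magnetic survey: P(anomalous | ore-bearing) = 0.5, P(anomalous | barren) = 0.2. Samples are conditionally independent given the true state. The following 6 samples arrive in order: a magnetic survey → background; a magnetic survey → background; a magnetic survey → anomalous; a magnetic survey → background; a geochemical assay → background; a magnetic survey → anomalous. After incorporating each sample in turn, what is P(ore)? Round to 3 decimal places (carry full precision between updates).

0.679

After a magnetic survey='background': P(ore) = 0.5·0.7500 / (0.5·0.7500 + 0.8·0.2500) ≈ 0.6522
After a magnetic survey='background': P(ore) = 0.5·0.6522 / (0.5·0.6522 + 0.8·0.3478) ≈ 0.5396
After a magnetic survey='anomalous': P(ore) = 0.5·0.5396 / (0.5·0.5396 + 0.2·0.4604) ≈ 0.7455
After a magnetic survey='background': P(ore) = 0.5·0.7455 / (0.5·0.7455 + 0.8·0.2545) ≈ 0.6468
After a geochemical assay='background': P(ore) = 0.3·0.6468 / (0.3·0.6468 + 0.65·0.3532) ≈ 0.4580
After a magnetic survey='anomalous': P(ore) = 0.5·0.4580 / (0.5·0.4580 + 0.2·0.5420) ≈ 0.6787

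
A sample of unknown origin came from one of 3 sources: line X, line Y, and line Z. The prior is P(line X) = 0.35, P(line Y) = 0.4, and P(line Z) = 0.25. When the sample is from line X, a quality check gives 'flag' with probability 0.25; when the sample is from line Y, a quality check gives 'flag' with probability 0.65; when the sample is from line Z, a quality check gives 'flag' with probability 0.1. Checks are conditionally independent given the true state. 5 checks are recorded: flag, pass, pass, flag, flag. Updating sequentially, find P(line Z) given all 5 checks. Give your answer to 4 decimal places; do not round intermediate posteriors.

0.0121

Each posterior becomes the prior for the next update.
After 'flag': normaliser = 0.25·0.3500 + 0.65·0.4000 + 0.1·0.2500; P(line X) ≈ 0.2349, P(line Y) ≈ 0.6980, P(line Z) ≈ 0.0671
After 'pass': normaliser = 0.75·0.2349 + 0.35·0.6980 + 0.9·0.0671; P(line X) ≈ 0.3664, P(line Y) ≈ 0.5080, P(line Z) ≈ 0.1256
After 'pass': normaliser = 0.75·0.3664 + 0.35·0.5080 + 0.9·0.1256; P(line X) ≈ 0.4858, P(line Y) ≈ 0.3144, P(line Z) ≈ 0.1999
After 'flag': normaliser = 0.25·0.4858 + 0.65·0.3144 + 0.1·0.1999; P(line X) ≈ 0.3512, P(line Y) ≈ 0.5910, P(line Z) ≈ 0.0578
After 'flag': normaliser = 0.25·0.3512 + 0.65·0.5910 + 0.1·0.0578; P(line X) ≈ 0.1838, P(line Y) ≈ 0.8041, P(line Z) ≈ 0.0121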